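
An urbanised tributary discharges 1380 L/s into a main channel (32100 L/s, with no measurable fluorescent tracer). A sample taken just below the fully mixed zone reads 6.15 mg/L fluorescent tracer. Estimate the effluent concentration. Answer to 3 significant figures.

149 mg/L

Mass balance: 32100·0 + 1380·Cₑ = 33480·6.150
→ Cₑ = (33480·6.150 − 32100·0) / 1380 = 149.2 mg/L.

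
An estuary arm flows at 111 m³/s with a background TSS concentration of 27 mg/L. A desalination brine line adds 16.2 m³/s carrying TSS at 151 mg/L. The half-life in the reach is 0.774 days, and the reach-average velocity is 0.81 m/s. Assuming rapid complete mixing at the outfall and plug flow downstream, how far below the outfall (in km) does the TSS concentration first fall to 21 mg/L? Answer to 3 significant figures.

Flow-weighted average: C = (111.0·27.00 + 16.20·151.0) / 127.2 = 5443/127.2 = 42.79 mg/L.
Half-life 0.774 d → k = ln 2 / 0.774 = 0.8955 d⁻¹.
Set 42.79·exp(−k·t) = 21 → t = ln(42.79/21)/k = 68680 s = 19.08 h.
Distance = v·t = 0.81·68680 = 55630 m = 55.63 km.

55.6 km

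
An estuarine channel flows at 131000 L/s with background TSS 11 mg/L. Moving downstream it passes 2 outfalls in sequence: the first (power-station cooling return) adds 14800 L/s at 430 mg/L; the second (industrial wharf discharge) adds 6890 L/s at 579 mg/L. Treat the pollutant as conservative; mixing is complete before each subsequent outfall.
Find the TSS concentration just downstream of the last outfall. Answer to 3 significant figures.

77.2 mg/L

After outfall 1: Q = 131000 + 14800 = 145800 L/s; C = (131000·11.00 + 14800·430.0)/145800 = 53.53 mg/L.
After outfall 2: Q = 145800 + 6890 = 152700 L/s; C = (145800·53.53 + 6890·579.0)/152700 = 77.24 mg/L.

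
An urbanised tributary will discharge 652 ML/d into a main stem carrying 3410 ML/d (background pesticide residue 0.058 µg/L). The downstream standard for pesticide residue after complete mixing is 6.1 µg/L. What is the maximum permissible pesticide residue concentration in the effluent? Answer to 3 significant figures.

At the limit, (Qr·Cr + Qe·Cₑ)/(Qr + Qe) = 6.1:
Cₑ = (4062·6.1 − 3410·0.05800) / 652.0 = 37.70 µg/L.

37.7 µg/L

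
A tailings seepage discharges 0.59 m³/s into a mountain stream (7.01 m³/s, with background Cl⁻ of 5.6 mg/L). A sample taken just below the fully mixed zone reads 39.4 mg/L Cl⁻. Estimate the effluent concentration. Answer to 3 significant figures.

Mass balance: 7.010·5.600 + 0.5900·Cₑ = 7.600·39.40
→ Cₑ = (7.600·39.40 − 7.010·5.600) / 0.5900 = 441.0 mg/L.

441 mg/L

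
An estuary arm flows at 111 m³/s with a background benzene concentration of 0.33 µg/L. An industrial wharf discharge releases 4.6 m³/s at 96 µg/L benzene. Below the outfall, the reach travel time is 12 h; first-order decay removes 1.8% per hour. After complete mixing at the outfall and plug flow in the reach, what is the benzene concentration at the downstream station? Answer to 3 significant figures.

Conservation of mass: C = (111.0·0.3300 + 4.600·96.00) / 115.6 = 478.2/115.6 = 4.137 µg/L.
1.8%/h lost → k = −ln(1 − 0.018) = 0.01816 h⁻¹.
Decay over the reach: 4.137·exp(−kt) = 4.137·0.8042 = 3.327 µg/L.

3.33 µg/L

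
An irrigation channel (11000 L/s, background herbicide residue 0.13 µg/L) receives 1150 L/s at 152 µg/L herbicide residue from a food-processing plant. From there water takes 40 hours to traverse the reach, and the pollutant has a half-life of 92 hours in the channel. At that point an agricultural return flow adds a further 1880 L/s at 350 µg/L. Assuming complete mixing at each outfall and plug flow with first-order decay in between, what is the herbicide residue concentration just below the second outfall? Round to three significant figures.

Flow-weighted average: C = (11000·0.1300 + 1150·152.0) / 12150 = 176200/12150 = 14.50 µg/L; combined flow 12150 L/s.
Half-life 92 h → k = ln 2 / 92 = 0.007534 h⁻¹ = 0.1808 d⁻¹.
Applying C = C₀e^(−kt): 14.50 × 0.7398 = 10.73 µg/L.
Second outfall: C = (12150·10.73 + 1880·350.0)/14030 = 56.19 µg/L.

56.2 µg/L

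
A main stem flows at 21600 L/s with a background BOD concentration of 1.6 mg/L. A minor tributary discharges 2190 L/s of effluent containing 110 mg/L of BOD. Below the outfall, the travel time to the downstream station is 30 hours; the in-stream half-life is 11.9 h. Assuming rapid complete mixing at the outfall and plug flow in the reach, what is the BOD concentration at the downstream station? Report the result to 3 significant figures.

Flow-weighted average: C = (21600·1.600 + 2190·110.0) / 23790 = 275500/23790 = 11.58 mg/L.
Half-life 11.9 h → k = ln 2 / 11.9 = 0.05825 h⁻¹ = 1.398 d⁻¹.
After decay, C = 11.58 × e^(−kt) = 11.58 × 0.1742 = 2.017 mg/L.

2.02 mg/L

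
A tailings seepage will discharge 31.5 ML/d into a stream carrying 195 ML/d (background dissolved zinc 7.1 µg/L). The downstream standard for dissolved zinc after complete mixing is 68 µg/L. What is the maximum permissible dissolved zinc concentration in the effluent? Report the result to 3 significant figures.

At the limit, (Qr·Cr + Qe·Cₑ)/(Qr + Qe) = 68:
Cₑ = (226.5·68 − 195.0·7.100) / 31.50 = 445.0 µg/L.

445 µg/L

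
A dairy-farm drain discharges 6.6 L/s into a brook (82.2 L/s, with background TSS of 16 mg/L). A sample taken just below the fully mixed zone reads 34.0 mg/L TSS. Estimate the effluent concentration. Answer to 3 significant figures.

Mass balance: 82.20·16.00 + 6.600·Cₑ = 88.80·34.00
→ Cₑ = (88.80·34.00 − 82.20·16.00) / 6.600 = 258.2 mg/L.

258 mg/L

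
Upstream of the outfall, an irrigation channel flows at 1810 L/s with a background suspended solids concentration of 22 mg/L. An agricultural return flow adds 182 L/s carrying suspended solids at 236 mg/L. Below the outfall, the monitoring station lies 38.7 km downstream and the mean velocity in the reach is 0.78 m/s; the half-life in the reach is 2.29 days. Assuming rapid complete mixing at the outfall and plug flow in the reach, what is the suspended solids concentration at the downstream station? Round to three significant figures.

34.9 mg/L

After mixing, C = (1810·22.00 + 182.0·236.0) / 1992 = 82770/1992 = 41.55 mg/L.
Travel time t = 38.7·1000 / 0.78 = 49620 s = 13.78 h.
Half-life 2.29 d → k = ln 2 / 2.29 = 0.3027 d⁻¹.
After decay, C = 41.55 × e^(−kt) = 41.55 × 0.8405 = 34.92 mg/L.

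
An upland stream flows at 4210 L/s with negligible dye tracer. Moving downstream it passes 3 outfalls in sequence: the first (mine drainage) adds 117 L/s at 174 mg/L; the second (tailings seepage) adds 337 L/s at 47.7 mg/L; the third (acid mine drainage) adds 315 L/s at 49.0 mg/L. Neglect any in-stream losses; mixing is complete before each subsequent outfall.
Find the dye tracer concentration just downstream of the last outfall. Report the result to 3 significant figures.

Below outfall 1: Q → 4327 L/s, C = (4210·0 + 117.0·174.0)/4327 = 4.705 mg/L.
Below outfall 2: Q → 4664 L/s, C = (4327·4.705 + 337.0·47.70)/4664 = 7.812 mg/L.
Below outfall 3: Q → 4979 L/s, C = (4664·7.812 + 315.0·49.00)/4979 = 10.42 mg/L.

10.4 mg/L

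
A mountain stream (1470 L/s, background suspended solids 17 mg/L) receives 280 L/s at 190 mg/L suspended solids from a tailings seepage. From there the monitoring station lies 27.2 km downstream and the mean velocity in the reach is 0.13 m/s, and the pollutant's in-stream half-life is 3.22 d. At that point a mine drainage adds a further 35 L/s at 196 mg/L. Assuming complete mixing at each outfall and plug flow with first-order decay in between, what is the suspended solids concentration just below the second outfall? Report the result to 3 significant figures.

Conservation of mass: C = (1470·17.00 + 280.0·190.0) / 1750 = 78190/1750 = 44.68 mg/L; combined flow 1750 L/s.
Travel time t = 27.2·1000 / 0.13 = 209200 s = 58.12 h.
Half-life 3.22 d → k = ln 2 / 3.22 = 0.2153 d⁻¹.
Decay over the reach: 44.68·exp(−kt) = 44.68·0.5938 = 26.53 mg/L.
At the second outfall, C = (1750·26.53 + 35.00·196.0) / (1750 + 35.00) = 29.85 mg/L.

29.9 mg/L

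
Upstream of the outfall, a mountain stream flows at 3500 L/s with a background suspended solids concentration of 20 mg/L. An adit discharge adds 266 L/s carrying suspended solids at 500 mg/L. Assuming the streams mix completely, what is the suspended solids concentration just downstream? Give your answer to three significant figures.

53.9 mg/L

After mixing, C = (3500·20.00 + 266.0·500.0) / 3766 = 203000/3766 = 53.90 mg/L.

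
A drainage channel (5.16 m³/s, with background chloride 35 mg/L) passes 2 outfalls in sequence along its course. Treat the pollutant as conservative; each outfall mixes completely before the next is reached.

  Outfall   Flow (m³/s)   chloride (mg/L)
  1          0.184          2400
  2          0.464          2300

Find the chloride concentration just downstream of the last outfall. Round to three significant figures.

291 mg/L

After outfall 1: Q = 5.160 + 0.1840 = 5.344 m³/s; C = (5.160·35.00 + 0.1840·2400)/5.344 = 116.4 mg/L.
After outfall 2: Q = 5.344 + 0.4640 = 5.808 m³/s; C = (5.344·116.4 + 0.4640·2300)/5.808 = 290.9 mg/L.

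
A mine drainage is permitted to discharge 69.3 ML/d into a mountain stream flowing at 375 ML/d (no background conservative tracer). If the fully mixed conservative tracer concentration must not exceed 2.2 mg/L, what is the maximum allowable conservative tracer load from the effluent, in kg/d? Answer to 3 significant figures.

977 kg/d

Mass balance at the limit: 375.0·0 + 69.30·Cₑ = 444.3·2.2 → Cₑ = 14.10 mg/L.
69.30 ML/d = 0.8021 m³/s. Load = 0.8021 m³/s × 14.10 g/m³ × 86 400 s/d = 977.5 kg/d.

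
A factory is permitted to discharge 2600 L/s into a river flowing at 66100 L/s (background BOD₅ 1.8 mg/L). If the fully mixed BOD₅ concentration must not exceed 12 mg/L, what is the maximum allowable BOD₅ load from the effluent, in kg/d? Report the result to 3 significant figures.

Mass balance at the limit: 66100·1.800 + 2600·Cₑ = 68700·12 → Cₑ = 271.3 mg/L.
2600 L/s = 2.600 m³/s. Load = 2.600 m³/s × 271.3 g/m³ × 86 400 s/d = 60950 kg/d.

60900 kg/d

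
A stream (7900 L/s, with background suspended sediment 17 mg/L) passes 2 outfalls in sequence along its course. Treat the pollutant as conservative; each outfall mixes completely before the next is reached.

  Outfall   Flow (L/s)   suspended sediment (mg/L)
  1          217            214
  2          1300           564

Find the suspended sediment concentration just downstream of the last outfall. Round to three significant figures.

After outfall 1: Q = 7900 + 217.0 = 8117 L/s; C = (7900·17.00 + 217.0·214.0)/8117 = 22.27 mg/L.
After outfall 2: Q = 8117 + 1300 = 9417 L/s; C = (8117·22.27 + 1300·564.0)/9417 = 97.05 mg/L.

97.1 mg/L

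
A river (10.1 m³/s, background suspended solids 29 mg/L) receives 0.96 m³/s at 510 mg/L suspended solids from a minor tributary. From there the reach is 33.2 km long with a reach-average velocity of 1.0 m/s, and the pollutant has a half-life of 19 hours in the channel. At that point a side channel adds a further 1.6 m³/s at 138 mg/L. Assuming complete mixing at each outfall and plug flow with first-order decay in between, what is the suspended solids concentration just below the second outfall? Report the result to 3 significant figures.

Mass balance: C = (10.10·29.00 + 0.9600·510.0) / 11.06 = 782.5/11.06 = 70.75 mg/L; combined flow 11.06 m³/s.
Travel time t = 33.2·1000 / 1.0 = 33200 s = 9.222 h.
Half-life 19 h → k = ln 2 / 19 = 0.03648 h⁻¹ = 0.8756 d⁻¹.
After decay, C = 70.75 × e^(−kt) = 70.75 × 0.7143 = 50.54 mg/L.
At the second outfall, C = (11.06·50.54 + 1.600·138.0) / (11.06 + 1.600) = 61.59 mg/L.

61.6 mg/L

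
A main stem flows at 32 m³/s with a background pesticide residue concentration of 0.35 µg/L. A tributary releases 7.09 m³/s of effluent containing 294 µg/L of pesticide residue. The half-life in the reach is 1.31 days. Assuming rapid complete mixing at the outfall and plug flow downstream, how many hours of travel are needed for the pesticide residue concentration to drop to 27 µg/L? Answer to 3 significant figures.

31.1 h

Flow-weighted average: C = (32.00·0.3500 + 7.090·294.0) / 39.09 = 2096/39.09 = 53.61 µg/L.
Half-life 1.31 d → k = ln 2 / 1.31 = 0.5291 d⁻¹.
53.61·exp(−k·t) = 27 → t = ln(53.61/27)/k = 112000 s = 31.11 h.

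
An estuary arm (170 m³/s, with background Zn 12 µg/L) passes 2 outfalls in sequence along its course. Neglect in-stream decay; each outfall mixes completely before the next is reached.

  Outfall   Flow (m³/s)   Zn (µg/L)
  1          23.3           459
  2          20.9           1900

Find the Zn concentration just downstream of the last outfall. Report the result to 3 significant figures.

Below outfall 1: Q → 193.3 m³/s, C = (170.0·12.00 + 23.30·459.0)/193.3 = 65.88 µg/L.
Below outfall 2: Q → 214.2 m³/s, C = (193.3·65.88 + 20.90·1900)/214.2 = 244.8 µg/L.

245 µg/L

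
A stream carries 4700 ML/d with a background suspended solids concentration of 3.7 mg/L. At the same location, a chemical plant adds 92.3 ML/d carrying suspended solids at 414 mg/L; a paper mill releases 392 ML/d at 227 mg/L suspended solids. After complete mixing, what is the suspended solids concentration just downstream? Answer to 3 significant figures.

27.9 mg/L

Conservation of mass: C = (4700·3.700 + 92.30·414.0 + 392.0·227.0) / 5184 = 144600/5184 = 27.89 mg/L.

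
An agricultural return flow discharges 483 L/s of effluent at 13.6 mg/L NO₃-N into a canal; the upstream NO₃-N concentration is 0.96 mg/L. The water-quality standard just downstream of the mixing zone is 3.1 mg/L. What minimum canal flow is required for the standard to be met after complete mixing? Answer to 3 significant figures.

Set C_mix = 3.1: (Q·0.9600 + 483.0·13.60) / (Q + 483.0) = 3.1
→ Q = 483.0·(13.60 − 3.1)/(3.1 − 0.9600) = 2370 L/s.

2370 L/s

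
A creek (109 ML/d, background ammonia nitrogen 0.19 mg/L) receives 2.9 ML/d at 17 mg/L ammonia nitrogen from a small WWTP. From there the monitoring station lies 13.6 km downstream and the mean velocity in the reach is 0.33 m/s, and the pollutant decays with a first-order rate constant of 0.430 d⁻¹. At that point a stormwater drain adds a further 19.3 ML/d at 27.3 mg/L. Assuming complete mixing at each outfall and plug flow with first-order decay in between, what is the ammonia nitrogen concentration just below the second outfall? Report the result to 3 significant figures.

Mixed concentration C = ΣQC/ΣQ = (109.0·0.1900 + 2.900·17.00) / 111.9 = 70.01/111.9 = 0.6256 mg/L; combined flow 111.9 ML/d.
Travel time t = 13.6·1000 / 0.33 = 41210 s = 11.45 h.
After decay, C = 0.6256 × e^(−kt) = 0.6256 × 0.8146 = 0.5096 mg/L.
At the second outfall, C = (111.9·0.5096 + 19.30·27.30) / (111.9 + 19.30) = 4.451 mg/L.

4.45 mg/L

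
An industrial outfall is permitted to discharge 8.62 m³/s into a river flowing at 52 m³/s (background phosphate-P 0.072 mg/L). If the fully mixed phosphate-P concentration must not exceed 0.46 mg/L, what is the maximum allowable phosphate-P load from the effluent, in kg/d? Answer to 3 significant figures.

Mass balance at the limit: 52.00·0.07200 + 8.620·Cₑ = 60.62·0.46 → Cₑ = 2.801 mg/L.
Load = 8.620 m³/s × 2.801 g/m³ × 86 400 s/d = 2086 kg/d.

2090 kg/d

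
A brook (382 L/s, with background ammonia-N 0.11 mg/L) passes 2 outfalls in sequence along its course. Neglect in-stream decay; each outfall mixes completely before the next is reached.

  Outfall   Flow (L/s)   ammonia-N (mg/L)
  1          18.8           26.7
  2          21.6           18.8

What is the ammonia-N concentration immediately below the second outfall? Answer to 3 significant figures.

Below outfall 1: Q → 400.8 L/s, C = (382.0·0.1100 + 18.80·26.70)/400.8 = 1.357 mg/L.
Below outfall 2: Q → 422.4 L/s, C = (400.8·1.357 + 21.60·18.80)/422.4 = 2.249 mg/L.

2.25 mg/L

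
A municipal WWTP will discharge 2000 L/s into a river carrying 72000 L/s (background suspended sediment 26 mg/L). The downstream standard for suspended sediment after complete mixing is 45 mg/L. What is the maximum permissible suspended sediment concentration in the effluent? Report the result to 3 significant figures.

At the limit, (Qr·Cr + Qe·Cₑ)/(Qr + Qe) = 45:
Cₑ = (74000·45 − 72000·26.00) / 2000 = 729.0 mg/L.

729 mg/L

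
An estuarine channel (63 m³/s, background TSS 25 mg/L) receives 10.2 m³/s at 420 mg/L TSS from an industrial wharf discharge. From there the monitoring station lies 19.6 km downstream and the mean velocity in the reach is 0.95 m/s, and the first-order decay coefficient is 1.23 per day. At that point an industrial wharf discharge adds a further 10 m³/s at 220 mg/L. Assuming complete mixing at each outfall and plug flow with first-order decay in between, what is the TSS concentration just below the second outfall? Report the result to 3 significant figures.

Mixed concentration C = ΣQC/ΣQ = (63.00·25.00 + 10.20·420.0) / 73.20 = 5859/73.20 = 80.04 mg/L; combined flow 73.20 m³/s.
Travel time t = 19.6·1000 / 0.95 = 20630 s = 5.731 h.
Applying C = C₀e^(−kt): 80.04 × 0.7455 = 59.67 mg/L.
At the second outfall, C = (73.20·59.67 + 10.00·220.0) / (73.20 + 10.00) = 78.94 mg/L.

78.9 mg/L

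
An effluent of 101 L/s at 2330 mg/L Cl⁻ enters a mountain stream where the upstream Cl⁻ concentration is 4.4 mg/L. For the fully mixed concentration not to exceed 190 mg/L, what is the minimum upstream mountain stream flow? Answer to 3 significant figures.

1160 L/s

Set C_mix = 190: (Q·4.400 + 101.0·2330) / (Q + 101.0) = 190
→ Q = 101.0·(2330 − 190)/(190 − 4.400) = 1165 L/s.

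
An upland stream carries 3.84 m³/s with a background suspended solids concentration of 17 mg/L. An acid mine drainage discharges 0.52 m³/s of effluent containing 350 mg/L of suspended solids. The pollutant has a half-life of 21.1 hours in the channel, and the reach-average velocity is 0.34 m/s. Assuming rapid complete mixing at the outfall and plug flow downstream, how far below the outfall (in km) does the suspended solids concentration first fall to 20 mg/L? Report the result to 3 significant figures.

Conservation of mass: C = (3.840·17.00 + 0.5200·350.0) / 4.360 = 247.3/4.360 = 56.72 mg/L.
Half-life 21.1 h → k = ln 2 / 21.1 = 0.03285 h⁻¹ = 0.7884 d⁻¹.
Set 56.72·exp(−k·t) = 20 → t = ln(56.72/20)/k = 114200 s = 31.73 h.
Distance = v·t = 0.34·114200 = 38840 m = 38.84 km.

38.8 km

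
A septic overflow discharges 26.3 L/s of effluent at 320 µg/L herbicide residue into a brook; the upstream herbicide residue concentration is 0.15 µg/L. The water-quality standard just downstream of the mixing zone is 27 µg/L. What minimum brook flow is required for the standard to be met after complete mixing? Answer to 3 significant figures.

Set C_mix = 27: (Q·0.1500 + 26.30·320.0) / (Q + 26.30) = 27
→ Q = 26.30·(320.0 − 27)/(27 − 0.1500) = 287.0 L/s.

287 L/s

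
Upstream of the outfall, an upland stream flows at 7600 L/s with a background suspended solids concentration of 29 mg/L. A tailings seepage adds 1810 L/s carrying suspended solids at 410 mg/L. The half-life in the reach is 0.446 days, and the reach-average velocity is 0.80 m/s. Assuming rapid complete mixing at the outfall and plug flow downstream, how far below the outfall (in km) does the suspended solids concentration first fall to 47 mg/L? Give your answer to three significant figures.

Conservation of mass: C = (7600·29.00 + 1810·410.0) / 9410 = 962500/9410 = 102.3 mg/L.
Half-life 0.446 d → k = ln 2 / 0.446 = 1.554 d⁻¹.
Set 102.3·exp(−k·t) = 47 → t = ln(102.3/47)/k = 43230 s = 12.01 h.
Distance = v·t = 0.80·43230 = 34580 m = 34.58 km.

34.6 km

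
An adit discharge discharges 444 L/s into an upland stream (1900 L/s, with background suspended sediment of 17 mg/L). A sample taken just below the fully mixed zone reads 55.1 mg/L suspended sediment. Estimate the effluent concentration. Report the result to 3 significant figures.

218 mg/L

Mass balance: 1900·17.00 + 444.0·Cₑ = 2344·55.10
→ Cₑ = (2344·55.10 − 1900·17.00) / 444.0 = 218.1 mg/L.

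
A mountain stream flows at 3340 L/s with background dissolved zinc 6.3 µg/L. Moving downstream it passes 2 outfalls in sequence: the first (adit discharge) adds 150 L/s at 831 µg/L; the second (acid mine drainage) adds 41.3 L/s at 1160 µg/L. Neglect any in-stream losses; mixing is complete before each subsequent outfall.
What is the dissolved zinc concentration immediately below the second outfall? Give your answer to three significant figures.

After outfall 1: Q = 3340 + 150.0 = 3490 L/s; C = (3340·6.300 + 150.0·831.0)/3490 = 41.75 µg/L.
After outfall 2: Q = 3490 + 41.30 = 3531 L/s; C = (3490·41.75 + 41.30·1160)/3531 = 54.82 µg/L.

54.8 µg/L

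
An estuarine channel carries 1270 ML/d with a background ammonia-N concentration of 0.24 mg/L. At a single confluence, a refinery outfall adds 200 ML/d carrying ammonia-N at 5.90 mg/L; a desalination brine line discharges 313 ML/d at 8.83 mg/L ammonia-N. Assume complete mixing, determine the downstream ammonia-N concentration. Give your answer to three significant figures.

Conservation of mass: C = (1270·0.2400 + 200.0·5.900 + 313.0·8.830) / 1783 = 4249/1783 = 2.383 mg/L.

2.38 mg/L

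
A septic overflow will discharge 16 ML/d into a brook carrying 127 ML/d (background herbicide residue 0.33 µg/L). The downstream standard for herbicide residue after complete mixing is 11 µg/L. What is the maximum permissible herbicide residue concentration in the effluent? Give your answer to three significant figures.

95.7 µg/L

At the limit, (Qr·Cr + Qe·Cₑ)/(Qr + Qe) = 11:
Cₑ = (143.0·11 − 127.0·0.3300) / 16.00 = 95.69 µg/L.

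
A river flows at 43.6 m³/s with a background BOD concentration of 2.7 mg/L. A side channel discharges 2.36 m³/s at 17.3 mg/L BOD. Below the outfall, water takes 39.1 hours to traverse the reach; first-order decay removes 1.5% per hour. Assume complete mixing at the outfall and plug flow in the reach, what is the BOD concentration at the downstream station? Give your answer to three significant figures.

1.91 mg/L

Mixed concentration C = ΣQC/ΣQ = (43.60·2.700 + 2.360·17.30) / 45.96 = 158.5/45.96 = 3.450 mg/L.
1.5%/h lost → k = −ln(1 − 0.015) = 0.01511 h⁻¹.
Decay over the reach: 3.450·exp(−kt) = 3.450·0.5538 = 1.910 mg/L.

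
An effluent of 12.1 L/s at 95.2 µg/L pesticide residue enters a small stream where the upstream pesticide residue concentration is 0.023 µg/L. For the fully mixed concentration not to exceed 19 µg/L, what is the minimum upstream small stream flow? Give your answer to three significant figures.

48.6 L/s

Set C_mix = 19: (Q·0.02300 + 12.10·95.20) / (Q + 12.10) = 19
→ Q = 12.10·(95.20 − 19)/(19 − 0.02300) = 48.59 L/s.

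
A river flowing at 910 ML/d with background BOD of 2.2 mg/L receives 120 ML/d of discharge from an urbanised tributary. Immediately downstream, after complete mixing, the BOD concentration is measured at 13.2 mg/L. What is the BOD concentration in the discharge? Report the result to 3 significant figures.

96.6 mg/L

Mass balance: 910.0·2.200 + 120.0·Cₑ = 1030·13.20
→ Cₑ = (1030·13.20 − 910.0·2.200) / 120.0 = 96.62 mg/L.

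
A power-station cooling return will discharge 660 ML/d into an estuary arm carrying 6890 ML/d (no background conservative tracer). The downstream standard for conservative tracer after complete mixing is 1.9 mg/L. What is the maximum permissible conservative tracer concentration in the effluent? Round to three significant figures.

At the limit, (Qr·Cr + Qe·Cₑ)/(Qr + Qe) = 1.9:
Cₑ = (7550·1.9 − 6890·0) / 660.0 = 21.73 mg/L.

21.7 mg/L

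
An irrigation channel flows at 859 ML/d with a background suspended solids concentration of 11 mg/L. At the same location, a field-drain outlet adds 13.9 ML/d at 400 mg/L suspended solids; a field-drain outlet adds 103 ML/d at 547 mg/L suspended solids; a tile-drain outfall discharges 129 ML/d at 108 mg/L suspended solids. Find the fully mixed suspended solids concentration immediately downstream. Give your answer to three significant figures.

Flow-weighted average: C = (859.0·11.00 + 13.90·400.0 + 103.0·547.0 + 129.0·108.0) / 1105 = 85280/1105 = 77.19 mg/L.

77.2 mg/L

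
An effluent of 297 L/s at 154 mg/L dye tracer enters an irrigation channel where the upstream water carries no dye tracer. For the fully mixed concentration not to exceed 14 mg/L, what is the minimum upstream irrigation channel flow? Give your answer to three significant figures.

2970 L/s

Set C_mix = 14: (Q·0 + 297.0·154.0) / (Q + 297.0) = 14
→ Q = 297.0·(154.0 − 14)/(14 − 0) = 2970 L/s.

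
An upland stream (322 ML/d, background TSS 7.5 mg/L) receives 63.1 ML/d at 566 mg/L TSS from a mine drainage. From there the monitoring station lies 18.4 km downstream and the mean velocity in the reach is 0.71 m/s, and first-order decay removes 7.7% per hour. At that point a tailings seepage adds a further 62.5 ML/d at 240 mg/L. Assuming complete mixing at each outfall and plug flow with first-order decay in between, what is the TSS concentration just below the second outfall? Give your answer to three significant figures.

Mixed concentration C = ΣQC/ΣQ = (322.0·7.500 + 63.10·566.0) / 385.1 = 38130/385.1 = 99.01 mg/L; combined flow 385.1 ML/d.
Travel time t = 18.4·1000 / 0.71 = 25920 s = 7.199 h.
7.7%/h lost → k = −ln(1 − 0.077) = 0.08013 h⁻¹.
After decay, C = 99.01 × e^(−kt) = 99.01 × 0.5617 = 55.61 mg/L.
At the second outfall, C = (385.1·55.61 + 62.50·240.0) / (385.1 + 62.50) = 81.36 mg/L.

81.4 mg/L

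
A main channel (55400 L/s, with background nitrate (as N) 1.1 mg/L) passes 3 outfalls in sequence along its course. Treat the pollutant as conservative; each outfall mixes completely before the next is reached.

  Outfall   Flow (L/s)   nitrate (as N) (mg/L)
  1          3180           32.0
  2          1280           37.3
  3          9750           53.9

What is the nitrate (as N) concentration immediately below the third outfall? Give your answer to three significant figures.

10.6 mg/L

Below outfall 1: Q → 58580 L/s, C = (55400·1.100 + 3180·32.00)/58580 = 2.777 mg/L.
Below outfall 2: Q → 59860 L/s, C = (58580·2.777 + 1280·37.30)/59860 = 3.516 mg/L.
Below outfall 3: Q → 69610 L/s, C = (59860·3.516 + 9750·53.90)/69610 = 10.57 mg/L.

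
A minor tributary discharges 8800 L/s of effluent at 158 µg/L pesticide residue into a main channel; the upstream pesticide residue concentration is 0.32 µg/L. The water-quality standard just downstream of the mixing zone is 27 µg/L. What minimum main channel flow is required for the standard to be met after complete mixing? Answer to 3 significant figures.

Set C_mix = 27: (Q·0.3200 + 8800·158.0) / (Q + 8800) = 27
→ Q = 8800·(158.0 − 27)/(27 − 0.3200) = 43210 L/s.

43200 L/s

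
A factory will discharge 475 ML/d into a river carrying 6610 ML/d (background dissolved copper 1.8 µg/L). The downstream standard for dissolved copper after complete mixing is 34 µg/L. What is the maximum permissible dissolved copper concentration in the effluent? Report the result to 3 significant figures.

482 µg/L

At the limit, (Qr·Cr + Qe·Cₑ)/(Qr + Qe) = 34:
Cₑ = (7085·34 − 6610·1.800) / 475.0 = 482.1 µg/L.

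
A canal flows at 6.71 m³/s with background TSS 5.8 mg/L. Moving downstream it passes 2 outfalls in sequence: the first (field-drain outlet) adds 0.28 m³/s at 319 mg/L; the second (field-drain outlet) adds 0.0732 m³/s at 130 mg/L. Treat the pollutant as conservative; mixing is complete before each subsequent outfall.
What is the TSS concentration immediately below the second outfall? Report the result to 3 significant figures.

19.5 mg/L

After outfall 1: Q = 6.710 + 0.2800 = 6.990 m³/s; C = (6.710·5.800 + 0.2800·319.0)/6.990 = 18.35 mg/L.
After outfall 2: Q = 6.990 + 0.07320 = 7.063 m³/s; C = (6.990·18.35 + 0.07320·130.0)/7.063 = 19.50 mg/L.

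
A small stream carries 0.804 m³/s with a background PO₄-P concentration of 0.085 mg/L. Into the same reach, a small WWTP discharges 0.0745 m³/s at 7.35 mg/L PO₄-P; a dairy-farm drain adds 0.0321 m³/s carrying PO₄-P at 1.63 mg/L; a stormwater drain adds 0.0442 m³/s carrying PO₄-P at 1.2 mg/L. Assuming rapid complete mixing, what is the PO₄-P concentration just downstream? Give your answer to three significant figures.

0.755 mg/L

Flow-weighted average: C = (0.8040·0.08500 + 0.07450·7.350 + 0.03210·1.630 + 0.04420·1.200) / 0.9548 = 0.7213/0.9548 = 0.7554 mg/L.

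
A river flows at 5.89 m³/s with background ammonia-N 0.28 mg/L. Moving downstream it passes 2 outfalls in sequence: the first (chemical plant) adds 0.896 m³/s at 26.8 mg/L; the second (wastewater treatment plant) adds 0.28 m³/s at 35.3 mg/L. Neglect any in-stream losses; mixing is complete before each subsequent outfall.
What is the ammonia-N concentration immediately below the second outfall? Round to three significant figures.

5.03 mg/L

Below outfall 1: Q → 6.786 m³/s, C = (5.890·0.2800 + 0.8960·26.80)/6.786 = 3.782 mg/L.
Below outfall 2: Q → 7.066 m³/s, C = (6.786·3.782 + 0.2800·35.30)/7.066 = 5.031 mg/L.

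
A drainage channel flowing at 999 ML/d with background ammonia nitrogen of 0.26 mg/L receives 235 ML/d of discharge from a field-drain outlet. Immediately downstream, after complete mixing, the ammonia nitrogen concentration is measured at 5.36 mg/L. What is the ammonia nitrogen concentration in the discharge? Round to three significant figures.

Mass balance: 999.0·0.2600 + 235.0·Cₑ = 1234·5.360
→ Cₑ = (1234·5.360 − 999.0·0.2600) / 235.0 = 27.04 mg/L.

27.0 mg/L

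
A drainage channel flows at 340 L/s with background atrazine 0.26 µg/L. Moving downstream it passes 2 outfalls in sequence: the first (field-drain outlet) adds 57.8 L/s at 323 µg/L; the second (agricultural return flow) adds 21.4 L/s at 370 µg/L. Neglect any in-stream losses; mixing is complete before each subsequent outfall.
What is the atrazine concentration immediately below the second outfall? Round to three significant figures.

Below outfall 1: Q → 397.8 L/s, C = (340.0·0.2600 + 57.80·323.0)/397.8 = 47.15 µg/L.
Below outfall 2: Q → 419.2 L/s, C = (397.8·47.15 + 21.40·370.0)/419.2 = 63.64 µg/L.

63.6 µg/L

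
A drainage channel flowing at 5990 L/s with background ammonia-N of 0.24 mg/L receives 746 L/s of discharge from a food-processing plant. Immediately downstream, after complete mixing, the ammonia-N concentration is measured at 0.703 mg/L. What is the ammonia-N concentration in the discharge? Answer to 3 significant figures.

4.42 mg/L

Mass balance: 5990·0.2400 + 746.0·Cₑ = 6736·0.7030
→ Cₑ = (6736·0.7030 − 5990·0.2400) / 746.0 = 4.421 mg/L.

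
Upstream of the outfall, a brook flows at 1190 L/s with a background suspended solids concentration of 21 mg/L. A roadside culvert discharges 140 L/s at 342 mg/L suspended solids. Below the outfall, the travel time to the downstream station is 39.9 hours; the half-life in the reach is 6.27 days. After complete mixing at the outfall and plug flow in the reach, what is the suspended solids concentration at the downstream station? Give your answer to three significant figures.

45.6 mg/L

Mixed concentration C = ΣQC/ΣQ = (1190·21.00 + 140.0·342.0) / 1330 = 72870/1330 = 54.79 mg/L.
Half-life 6.27 d → k = ln 2 / 6.27 = 0.1105 d⁻¹.
After decay, C = 54.79 × e^(−kt) = 54.79 × 0.8321 = 45.59 mg/L.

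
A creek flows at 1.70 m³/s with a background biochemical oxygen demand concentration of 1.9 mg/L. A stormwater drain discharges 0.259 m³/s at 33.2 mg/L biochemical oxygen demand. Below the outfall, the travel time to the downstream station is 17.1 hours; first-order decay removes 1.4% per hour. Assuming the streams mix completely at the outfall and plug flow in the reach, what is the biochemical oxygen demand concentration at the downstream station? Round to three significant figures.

Conservation of mass: C = (1.700·1.900 + 0.2590·33.20) / 1.959 = 11.83/1.959 = 6.038 mg/L.
1.4%/h lost → k = −ln(1 − 0.014) = 0.01410 h⁻¹.
After decay, C = 6.038 × e^(−kt) = 6.038 × 0.7858 = 4.745 mg/L.

4.74 mg/L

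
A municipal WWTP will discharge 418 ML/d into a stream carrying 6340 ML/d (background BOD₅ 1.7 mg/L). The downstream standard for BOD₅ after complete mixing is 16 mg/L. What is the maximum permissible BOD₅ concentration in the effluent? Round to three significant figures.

At the limit, (Qr·Cr + Qe·Cₑ)/(Qr + Qe) = 16:
Cₑ = (6758·16 − 6340·1.700) / 418.0 = 232.9 mg/L.

233 mg/L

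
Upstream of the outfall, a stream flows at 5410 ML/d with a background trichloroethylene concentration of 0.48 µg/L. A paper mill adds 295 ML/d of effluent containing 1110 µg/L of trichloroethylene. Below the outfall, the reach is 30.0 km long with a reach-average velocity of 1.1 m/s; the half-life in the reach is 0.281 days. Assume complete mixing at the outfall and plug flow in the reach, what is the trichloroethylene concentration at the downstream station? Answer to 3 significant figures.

26.6 µg/L

Flow-weighted average: C = (5410·0.4800 + 295.0·1110) / 5705 = 330000/5705 = 57.85 µg/L.
Travel time t = 30.0·1000 / 1.1 = 27270 s = 7.576 h.
Half-life 0.281 d → k = ln 2 / 0.281 = 2.467 d⁻¹.
After decay, C = 57.85 × e^(−kt) = 57.85 × 0.4590 = 26.56 µg/L.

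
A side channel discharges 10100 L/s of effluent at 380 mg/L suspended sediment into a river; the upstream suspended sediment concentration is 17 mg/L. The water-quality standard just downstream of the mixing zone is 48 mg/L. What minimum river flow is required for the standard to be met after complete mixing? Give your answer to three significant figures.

Set C_mix = 48: (Q·17.00 + 10100·380.0) / (Q + 10100) = 48
→ Q = 10100·(380.0 − 48)/(48 − 17.00) = 108200 L/s.

108000 L/s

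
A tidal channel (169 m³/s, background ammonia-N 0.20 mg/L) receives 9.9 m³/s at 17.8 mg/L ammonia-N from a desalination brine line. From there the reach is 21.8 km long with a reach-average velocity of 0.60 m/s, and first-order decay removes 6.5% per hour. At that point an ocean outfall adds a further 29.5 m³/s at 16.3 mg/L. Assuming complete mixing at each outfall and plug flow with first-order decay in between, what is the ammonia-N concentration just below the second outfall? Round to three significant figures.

Flow-weighted average: C = (169.0·0.2000 + 9.900·17.80) / 178.9 = 210.0/178.9 = 1.174 mg/L; combined flow 178.9 m³/s.
Travel time t = 21.8·1000 / 0.60 = 36330 s = 10.09 h.
6.5%/h lost → k = −ln(1 − 0.065) = 0.06721 h⁻¹.
After decay, C = 1.174 × e^(−kt) = 1.174 × 0.5075 = 0.5957 mg/L.
Second outfall: C = (178.9·0.5957 + 29.50·16.30)/208.4 = 2.819 mg/L.

2.82 mg/L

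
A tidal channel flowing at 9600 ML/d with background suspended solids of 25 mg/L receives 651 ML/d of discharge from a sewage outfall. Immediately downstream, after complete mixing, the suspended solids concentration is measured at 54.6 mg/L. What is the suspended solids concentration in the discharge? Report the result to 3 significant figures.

Mass balance: 9600·25.00 + 651.0·Cₑ = 10250·54.60
→ Cₑ = (10250·54.60 − 9600·25.00) / 651.0 = 491.1 mg/L.

491 mg/L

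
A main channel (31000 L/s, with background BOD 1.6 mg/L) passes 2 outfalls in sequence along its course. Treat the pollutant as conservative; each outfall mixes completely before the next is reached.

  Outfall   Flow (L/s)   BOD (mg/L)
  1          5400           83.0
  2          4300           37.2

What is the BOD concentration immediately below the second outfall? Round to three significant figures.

After outfall 1: Q = 31000 + 5400 = 36400 L/s; C = (31000·1.600 + 5400·83.00)/36400 = 13.68 mg/L.
After outfall 2: Q = 36400 + 4300 = 40700 L/s; C = (36400·13.68 + 4300·37.20)/40700 = 16.16 mg/L.

16.2 mg/L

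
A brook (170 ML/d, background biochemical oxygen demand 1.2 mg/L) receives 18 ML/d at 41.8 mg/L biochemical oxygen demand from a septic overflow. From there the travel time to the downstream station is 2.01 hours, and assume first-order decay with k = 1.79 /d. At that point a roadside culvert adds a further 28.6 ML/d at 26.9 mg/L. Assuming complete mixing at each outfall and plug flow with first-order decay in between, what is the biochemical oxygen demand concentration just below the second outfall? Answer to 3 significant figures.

Conservation of mass: C = (170.0·1.200 + 18.00·41.80) / 188.0 = 956.4/188.0 = 5.087 mg/L; combined flow 188.0 ML/d.
Decay over the reach: 5.087·exp(−kt) = 5.087·0.8608 = 4.379 mg/L.
Second outfall: C = (188.0·4.379 + 28.60·26.90)/216.6 = 7.353 mg/L.

7.35 mg/L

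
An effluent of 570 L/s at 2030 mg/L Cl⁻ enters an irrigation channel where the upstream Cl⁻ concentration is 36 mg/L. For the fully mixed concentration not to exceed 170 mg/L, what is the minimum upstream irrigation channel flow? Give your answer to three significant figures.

7910 L/s

Set C_mix = 170: (Q·36.00 + 570.0·2030) / (Q + 570.0) = 170
→ Q = 570.0·(2030 − 170)/(170 − 36.00) = 7912 L/s.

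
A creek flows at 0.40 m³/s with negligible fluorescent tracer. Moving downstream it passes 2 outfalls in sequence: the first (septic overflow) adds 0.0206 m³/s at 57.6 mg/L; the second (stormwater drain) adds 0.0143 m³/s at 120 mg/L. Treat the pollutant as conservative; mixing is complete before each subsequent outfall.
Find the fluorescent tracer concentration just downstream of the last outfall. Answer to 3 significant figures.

6.67 mg/L

Outfall 1: combined Q = 0.4206 m³/s; C = (0.4000·0 + 0.02060·57.60)/0.4206 = 2.821 mg/L.
Outfall 2: combined Q = 0.4349 m³/s; C = (0.4206·2.821 + 0.01430·120.0)/0.4349 = 6.674 mg/L.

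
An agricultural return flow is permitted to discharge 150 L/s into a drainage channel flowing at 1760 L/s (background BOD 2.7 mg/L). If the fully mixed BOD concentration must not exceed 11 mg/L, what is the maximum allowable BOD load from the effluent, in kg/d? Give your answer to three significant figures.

Mass balance at the limit: 1760·2.700 + 150.0·Cₑ = 1910·11 → Cₑ = 108.4 mg/L.
150.0 L/s = 0.1500 m³/s. Load = 0.1500 m³/s × 108.4 g/m³ × 86 400 s/d = 1405 kg/d.

1400 kg/d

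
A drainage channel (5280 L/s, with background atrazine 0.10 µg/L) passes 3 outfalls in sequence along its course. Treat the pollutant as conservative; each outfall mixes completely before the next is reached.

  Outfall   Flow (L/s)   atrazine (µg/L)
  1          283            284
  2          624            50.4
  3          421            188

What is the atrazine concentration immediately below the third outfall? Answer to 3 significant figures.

29.0 µg/L

Outfall 1: combined Q = 5563 L/s; C = (5280·0.1000 + 283.0·284.0)/5563 = 14.54 µg/L.
Outfall 2: combined Q = 6187 L/s; C = (5563·14.54 + 624.0·50.40)/6187 = 18.16 µg/L.
Outfall 3: combined Q = 6608 L/s; C = (6187·18.16 + 421.0·188.0)/6608 = 28.98 µg/L.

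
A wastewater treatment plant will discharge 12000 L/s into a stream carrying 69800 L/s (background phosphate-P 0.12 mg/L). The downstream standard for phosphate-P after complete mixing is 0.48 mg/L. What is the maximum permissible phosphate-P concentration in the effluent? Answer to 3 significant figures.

At the limit, (Qr·Cr + Qe·Cₑ)/(Qr + Qe) = 0.48:
Cₑ = (81800·0.48 − 69800·0.1200) / 12000 = 2.574 mg/L.

2.57 mg/L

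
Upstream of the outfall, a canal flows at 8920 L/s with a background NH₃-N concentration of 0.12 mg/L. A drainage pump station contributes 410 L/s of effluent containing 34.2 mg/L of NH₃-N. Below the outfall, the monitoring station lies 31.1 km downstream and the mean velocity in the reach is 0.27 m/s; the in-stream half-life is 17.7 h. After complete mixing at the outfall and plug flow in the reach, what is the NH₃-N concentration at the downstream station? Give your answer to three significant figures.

Flow-weighted average: C = (8920·0.1200 + 410.0·34.20) / 9330 = 15090/9330 = 1.618 mg/L.
Travel time t = 31.1·1000 / 0.27 = 115200 s = 32.00 h.
Half-life 17.7 h → k = ln 2 / 17.7 = 0.03916 h⁻¹ = 0.9399 d⁻¹.
After decay, C = 1.618 × e^(−kt) = 1.618 × 0.2857 = 0.4621 mg/L.

0.462 mg/L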